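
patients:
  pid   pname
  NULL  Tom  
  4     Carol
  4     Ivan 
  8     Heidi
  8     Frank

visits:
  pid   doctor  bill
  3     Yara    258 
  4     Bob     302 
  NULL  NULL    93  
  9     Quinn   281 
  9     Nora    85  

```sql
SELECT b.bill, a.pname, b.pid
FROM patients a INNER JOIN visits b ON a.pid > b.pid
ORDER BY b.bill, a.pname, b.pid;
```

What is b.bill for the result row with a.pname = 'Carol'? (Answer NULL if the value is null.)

INNER JOIN keeps only pairs where the ON condition holds.
Matching on a.pid > b.pid. A NULL in a compared column never satisfies the condition.
Matched pairs: 6.

258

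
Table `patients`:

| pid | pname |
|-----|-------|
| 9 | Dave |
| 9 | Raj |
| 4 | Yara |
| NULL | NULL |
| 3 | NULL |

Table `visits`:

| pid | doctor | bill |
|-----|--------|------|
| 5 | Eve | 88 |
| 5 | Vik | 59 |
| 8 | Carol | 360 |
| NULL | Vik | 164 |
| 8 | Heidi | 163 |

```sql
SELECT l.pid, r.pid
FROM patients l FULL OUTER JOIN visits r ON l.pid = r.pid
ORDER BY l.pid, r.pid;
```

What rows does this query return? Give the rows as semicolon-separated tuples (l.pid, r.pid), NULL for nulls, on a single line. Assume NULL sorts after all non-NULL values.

(3, NULL); (4, NULL); (9, NULL); (9, NULL); (NULL, 5); (NULL, 5); (NULL, 8); (NULL, 8); (NULL, NULL); (NULL, NULL)

FULL OUTER JOIN keeps every row from both sides; unmatched rows get NULL for the other side's columns.
Matching on l.pid = r.pid. A NULL in a compared column never satisfies the condition.
Matched pairs: 0; unmatched l rows kept: 5; unmatched r rows kept: 5.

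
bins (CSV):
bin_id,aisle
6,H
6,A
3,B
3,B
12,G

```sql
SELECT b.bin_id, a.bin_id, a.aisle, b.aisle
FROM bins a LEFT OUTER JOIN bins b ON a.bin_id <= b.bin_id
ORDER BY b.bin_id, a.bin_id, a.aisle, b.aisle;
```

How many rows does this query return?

LEFT JOIN keeps every row from `bins a`; unmatched rows get NULL for `bins b`'s columns.
Matching on a.bin_id <= b.bin_id.
- bin_id=6: 3 matching b row(s), so 3 row(s) emitted.
- bin_id=6: 3 matching b row(s), so 3 row(s) emitted.
- bin_id=3: 5 matching b row(s), so 5 row(s) emitted.
- bin_id=3: 5 matching b row(s), so 5 row(s) emitted.
- bin_id=12: 1 matching b row(s), so 1 row(s) emitted.
Total: 17 rows.

17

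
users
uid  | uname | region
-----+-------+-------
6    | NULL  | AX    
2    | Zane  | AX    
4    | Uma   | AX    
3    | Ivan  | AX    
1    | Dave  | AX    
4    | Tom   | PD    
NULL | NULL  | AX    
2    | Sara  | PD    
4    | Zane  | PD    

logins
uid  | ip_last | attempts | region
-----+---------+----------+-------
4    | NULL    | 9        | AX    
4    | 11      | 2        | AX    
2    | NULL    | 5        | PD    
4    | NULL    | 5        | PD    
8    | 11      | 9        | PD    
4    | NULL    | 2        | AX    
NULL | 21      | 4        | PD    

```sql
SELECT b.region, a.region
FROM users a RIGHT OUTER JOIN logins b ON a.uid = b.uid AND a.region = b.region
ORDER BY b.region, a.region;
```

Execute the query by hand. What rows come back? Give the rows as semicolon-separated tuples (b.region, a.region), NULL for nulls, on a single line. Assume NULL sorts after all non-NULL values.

RIGHT JOIN keeps every row from `logins`; unmatched rows get NULL for `users`'s columns.
Matching on a.uid = b.uid AND a.region = b.region. A NULL in a compared column never satisfies the condition.
- a[0] uid=6, region=AX → no match.
- a[1] uid=2, region=AX → no match.
- a[2] uid=4, region=AX → 3 match(es) in b → 3 row(s).
- a[3] uid=3, region=AX → no match.
- a[4] uid=1, region=AX → no match.
- a[5] uid=4, region=PD → 1 match(es) in b → 1 row(s).
- a[6] uid=NULL, region=AX → no match.
- a[7] uid=2, region=PD → 1 match(es) in b → 1 row(s).
- a[8] uid=4, region=PD → 1 match(es) in b → 1 row(s).
- 2 b row(s) had no a match → kept, a columns NULL.
After projecting and ordering:
b.region | a.region
AX | AX
AX | AX
AX | AX
PD | PD
PD | PD
PD | PD
PD | NULL
PD | NULL

(AX, AX); (AX, AX); (AX, AX); (PD, PD); (PD, PD); (PD, PD); (PD, NULL); (PD, NULL)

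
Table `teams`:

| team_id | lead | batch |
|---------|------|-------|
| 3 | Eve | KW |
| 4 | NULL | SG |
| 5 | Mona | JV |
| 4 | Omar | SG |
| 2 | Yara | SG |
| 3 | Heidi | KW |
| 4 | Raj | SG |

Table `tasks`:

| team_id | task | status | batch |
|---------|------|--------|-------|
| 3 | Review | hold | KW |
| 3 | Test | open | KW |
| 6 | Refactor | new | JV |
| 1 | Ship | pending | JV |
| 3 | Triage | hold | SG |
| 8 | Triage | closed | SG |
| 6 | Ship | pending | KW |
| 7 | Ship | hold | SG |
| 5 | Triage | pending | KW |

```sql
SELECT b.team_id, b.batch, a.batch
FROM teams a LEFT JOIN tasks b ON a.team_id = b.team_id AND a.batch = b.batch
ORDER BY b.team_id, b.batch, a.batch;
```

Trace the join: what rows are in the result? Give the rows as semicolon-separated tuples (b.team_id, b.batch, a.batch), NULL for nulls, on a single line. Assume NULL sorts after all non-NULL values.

LEFT JOIN keeps every row from `teams`; unmatched rows get NULL for `tasks`'s columns.
Matching on a.team_id = b.team_id AND a.batch = b.batch.
Matched pairs: 4; unmatched a rows kept: 5.

(3, KW, KW); (3, KW, KW); (3, KW, KW); (3, KW, KW); (NULL, NULL, JV); (NULL, NULL, SG); (NULL, NULL, SG); (NULL, NULL, SG); (NULL, NULL, SG)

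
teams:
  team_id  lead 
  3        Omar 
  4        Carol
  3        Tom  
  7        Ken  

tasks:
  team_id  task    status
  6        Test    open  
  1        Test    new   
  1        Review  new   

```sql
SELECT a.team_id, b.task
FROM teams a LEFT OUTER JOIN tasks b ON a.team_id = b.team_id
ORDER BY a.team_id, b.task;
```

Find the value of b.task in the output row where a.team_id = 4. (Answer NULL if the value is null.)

NULL

LEFT JOIN keeps every row from `teams`; unmatched rows get NULL for `tasks`'s columns.
Matching on a.team_id = b.team_id.
- a row (team_id=3): no match → kept, b columns NULL.
- a row (team_id=4): no match → kept, b columns NULL.
- a row (team_id=3): no match → kept, b columns NULL.
- a row (team_id=7): no match → kept, b columns NULL.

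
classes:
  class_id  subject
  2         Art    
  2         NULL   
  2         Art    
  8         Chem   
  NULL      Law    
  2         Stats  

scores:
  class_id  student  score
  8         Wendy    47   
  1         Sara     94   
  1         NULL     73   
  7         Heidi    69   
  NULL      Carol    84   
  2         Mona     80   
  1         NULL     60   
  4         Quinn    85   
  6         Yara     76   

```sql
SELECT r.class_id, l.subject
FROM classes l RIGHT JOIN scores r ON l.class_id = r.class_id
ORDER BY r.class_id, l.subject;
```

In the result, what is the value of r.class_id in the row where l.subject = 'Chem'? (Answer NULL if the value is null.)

8

RIGHT JOIN keeps every row from `scores`; unmatched rows get NULL for `classes`'s columns.
Matching on l.class_id = r.class_id. A NULL in a compared column never satisfies the condition.
- l (class_id=2) pairs with 1 row(s) of r.
- l (class_id=2) pairs with 1 row(s) of r.
- l (class_id=2) pairs with 1 row(s) of r.
- l (class_id=8) pairs with 1 row(s) of r.
- l (class_id=NULL) has no partner in r.
- l (class_id=2) pairs with 1 row(s) of r.
- 7 r row(s) had no l match → kept, l columns NULL.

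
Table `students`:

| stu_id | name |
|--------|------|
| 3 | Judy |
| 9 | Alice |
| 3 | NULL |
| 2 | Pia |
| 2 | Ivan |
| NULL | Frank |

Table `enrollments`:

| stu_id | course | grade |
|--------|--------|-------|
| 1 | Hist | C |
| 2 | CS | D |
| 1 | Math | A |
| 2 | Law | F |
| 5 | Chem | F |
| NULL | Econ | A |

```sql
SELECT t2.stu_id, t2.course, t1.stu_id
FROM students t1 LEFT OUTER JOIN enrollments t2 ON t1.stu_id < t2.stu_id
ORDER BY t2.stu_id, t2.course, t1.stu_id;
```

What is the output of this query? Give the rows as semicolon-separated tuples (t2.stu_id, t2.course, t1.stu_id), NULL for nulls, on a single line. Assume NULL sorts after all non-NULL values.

LEFT JOIN keeps every row from `students`; unmatched rows get NULL for `enrollments`'s columns.
Matching on t1.stu_id < t2.stu_id. A NULL in a compared column never satisfies the condition.
Matched pairs: 4; unmatched t1 rows kept: 2.

(5, Chem, 2); (5, Chem, 2); (5, Chem, 3); (5, Chem, 3); (NULL, NULL, 9); (NULL, NULL, NULL)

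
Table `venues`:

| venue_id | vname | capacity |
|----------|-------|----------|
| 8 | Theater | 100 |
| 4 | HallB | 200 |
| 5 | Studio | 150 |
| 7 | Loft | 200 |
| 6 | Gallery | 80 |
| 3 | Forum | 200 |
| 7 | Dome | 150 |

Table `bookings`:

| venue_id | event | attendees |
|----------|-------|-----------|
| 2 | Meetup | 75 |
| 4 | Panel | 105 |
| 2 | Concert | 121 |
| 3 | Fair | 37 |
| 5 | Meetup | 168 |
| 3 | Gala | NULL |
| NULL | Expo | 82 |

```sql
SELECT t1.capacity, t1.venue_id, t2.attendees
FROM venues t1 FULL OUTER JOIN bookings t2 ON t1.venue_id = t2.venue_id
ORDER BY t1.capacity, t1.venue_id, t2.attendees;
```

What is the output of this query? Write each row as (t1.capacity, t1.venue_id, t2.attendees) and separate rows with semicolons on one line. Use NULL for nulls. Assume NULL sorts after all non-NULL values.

(80, 6, NULL); (100, 8, NULL); (150, 5, 168); (150, 7, NULL); (200, 3, 37); (200, 3, NULL); (200, 4, 105); (200, 7, NULL); (NULL, NULL, 75); (NULL, NULL, 82); (NULL, NULL, 121)

FULL OUTER JOIN keeps every row from both sides; unmatched rows get NULL for the other side's columns.
Matching on t1.venue_id = t2.venue_id. A NULL in a compared column never satisfies the condition.
- venue_id=8: no t2 row matches, row kept with t2 columns NULL.
- venue_id=4: 1 matching t2 row(s), so 1 row(s) emitted.
- venue_id=5: 1 matching t2 row(s), so 1 row(s) emitted.
- venue_id=7: no t2 row matches, row kept with t2 columns NULL.
- venue_id=6: no t2 row matches, row kept with t2 columns NULL.
- venue_id=3: 2 matching t2 row(s), so 2 row(s) emitted.
- venue_id=7: no t2 row matches, row kept with t2 columns NULL.
- plus 3 unmatched t2 row(s), each kept with NULL t1 columns.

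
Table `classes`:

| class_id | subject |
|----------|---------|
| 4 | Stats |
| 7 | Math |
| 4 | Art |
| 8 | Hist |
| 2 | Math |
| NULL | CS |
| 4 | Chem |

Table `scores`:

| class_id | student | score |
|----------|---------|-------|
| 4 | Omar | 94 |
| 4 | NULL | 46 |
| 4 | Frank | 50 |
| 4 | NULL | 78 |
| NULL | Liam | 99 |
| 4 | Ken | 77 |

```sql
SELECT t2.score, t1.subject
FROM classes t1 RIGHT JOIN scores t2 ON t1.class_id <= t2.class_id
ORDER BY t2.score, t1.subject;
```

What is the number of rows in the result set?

21

RIGHT JOIN keeps every row from `scores`; unmatched rows get NULL for `classes`'s columns.
Matching on t1.class_id <= t2.class_id. A NULL in a compared column never satisfies the condition.
Matched pairs: 20; unmatched t2 rows kept: 1.
Total: 20 matched + 1 padded = 21 rows.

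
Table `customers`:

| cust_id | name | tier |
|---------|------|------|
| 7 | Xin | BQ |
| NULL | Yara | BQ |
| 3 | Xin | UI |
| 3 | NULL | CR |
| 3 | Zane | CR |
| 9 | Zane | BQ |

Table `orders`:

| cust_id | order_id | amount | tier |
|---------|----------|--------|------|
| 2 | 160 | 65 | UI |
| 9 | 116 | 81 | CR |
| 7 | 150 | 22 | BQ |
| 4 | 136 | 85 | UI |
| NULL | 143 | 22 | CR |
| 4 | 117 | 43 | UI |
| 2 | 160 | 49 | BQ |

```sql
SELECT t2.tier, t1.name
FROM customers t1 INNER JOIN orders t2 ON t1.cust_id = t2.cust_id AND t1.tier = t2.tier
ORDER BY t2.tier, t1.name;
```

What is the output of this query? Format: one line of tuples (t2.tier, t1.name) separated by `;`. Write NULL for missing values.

INNER JOIN keeps only pairs where the ON condition holds.
Matching on t1.cust_id = t2.cust_id AND t1.tier = t2.tier. A NULL in a compared column never satisfies the condition.
- t1 row (cust_id=7, tier=BQ): matches 1 t2 row(s) → 1 output row(s).
- t1 row (cust_id=NULL, tier=BQ): no match → dropped.
- t1 row (cust_id=3, tier=UI): no match → dropped.
- t1 row (cust_id=3, tier=CR): no match → dropped.
- t1 row (cust_id=3, tier=CR): no match → dropped.
- t1 row (cust_id=9, tier=BQ): no match → dropped.
After projecting and ordering:
t2.tier | t1.name
BQ | Xin

(BQ, Xin)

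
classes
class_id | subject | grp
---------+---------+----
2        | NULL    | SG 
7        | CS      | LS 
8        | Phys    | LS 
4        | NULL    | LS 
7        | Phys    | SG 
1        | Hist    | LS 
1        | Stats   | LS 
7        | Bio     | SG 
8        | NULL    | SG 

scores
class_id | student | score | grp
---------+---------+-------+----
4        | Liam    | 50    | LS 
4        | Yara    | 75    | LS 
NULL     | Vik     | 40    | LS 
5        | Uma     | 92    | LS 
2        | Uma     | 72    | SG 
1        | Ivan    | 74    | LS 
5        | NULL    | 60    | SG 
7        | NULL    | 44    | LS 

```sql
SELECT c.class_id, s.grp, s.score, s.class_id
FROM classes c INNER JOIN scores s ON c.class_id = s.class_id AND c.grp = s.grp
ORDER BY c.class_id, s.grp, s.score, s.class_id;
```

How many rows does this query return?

INNER JOIN keeps only pairs where the ON condition holds.
Matching on c.class_id = s.class_id AND c.grp = s.grp. A NULL in a compared column never satisfies the condition.
Matched pairs: 6.
Total: 6 rows.

6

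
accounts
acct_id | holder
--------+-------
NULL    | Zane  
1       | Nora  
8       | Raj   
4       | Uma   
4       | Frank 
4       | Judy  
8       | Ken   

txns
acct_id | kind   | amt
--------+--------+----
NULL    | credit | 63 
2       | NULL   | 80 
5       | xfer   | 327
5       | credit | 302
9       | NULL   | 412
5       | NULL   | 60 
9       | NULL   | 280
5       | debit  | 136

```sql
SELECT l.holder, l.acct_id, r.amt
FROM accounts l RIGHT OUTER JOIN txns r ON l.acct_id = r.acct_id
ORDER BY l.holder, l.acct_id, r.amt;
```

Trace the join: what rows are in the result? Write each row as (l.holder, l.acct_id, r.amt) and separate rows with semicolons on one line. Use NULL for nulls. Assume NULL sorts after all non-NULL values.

(NULL, NULL, 60); (NULL, NULL, 63); (NULL, NULL, 80); (NULL, NULL, 136); (NULL, NULL, 280); (NULL, NULL, 302); (NULL, NULL, 327); (NULL, NULL, 412)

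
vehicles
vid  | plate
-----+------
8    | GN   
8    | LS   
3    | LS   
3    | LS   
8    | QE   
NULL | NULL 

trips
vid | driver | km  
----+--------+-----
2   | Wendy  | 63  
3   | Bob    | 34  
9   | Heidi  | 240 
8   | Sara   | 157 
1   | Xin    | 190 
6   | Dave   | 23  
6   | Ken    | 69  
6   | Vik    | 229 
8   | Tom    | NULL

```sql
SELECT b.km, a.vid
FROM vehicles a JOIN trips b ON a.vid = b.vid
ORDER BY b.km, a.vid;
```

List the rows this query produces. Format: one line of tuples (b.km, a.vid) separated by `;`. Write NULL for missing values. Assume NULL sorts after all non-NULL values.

INNER JOIN keeps only pairs where the ON condition holds.
Matching on a.vid = b.vid. A NULL in a compared column never satisfies the condition.
Matched pairs: 8.

(34, 3); (34, 3); (157, 8); (157, 8); (157, 8); (NULL, 8); (NULL, 8); (NULL, 8)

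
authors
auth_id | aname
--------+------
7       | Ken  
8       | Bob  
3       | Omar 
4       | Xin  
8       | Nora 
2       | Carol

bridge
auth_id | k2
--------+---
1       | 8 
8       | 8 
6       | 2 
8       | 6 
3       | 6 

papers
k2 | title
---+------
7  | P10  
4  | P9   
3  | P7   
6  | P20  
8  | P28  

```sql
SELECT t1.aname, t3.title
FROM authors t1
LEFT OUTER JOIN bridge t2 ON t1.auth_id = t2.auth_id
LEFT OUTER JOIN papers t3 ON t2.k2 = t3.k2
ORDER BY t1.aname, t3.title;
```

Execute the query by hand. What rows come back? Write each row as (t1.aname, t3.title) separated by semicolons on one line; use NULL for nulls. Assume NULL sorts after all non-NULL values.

Step 1 — t1 LEFT JOIN t2 on auth_id → 8 row(s).
Then LEFT JOIN `papers t3` on k2: each of those 8 rows is kept; rows whose t2.k2 has no match in t3 get NULL for t3's columns.

(Bob, P20); (Bob, P28); (Carol, NULL); (Ken, NULL); (Nora, P20); (Nora, P28); (Omar, P20); (Xin, NULL)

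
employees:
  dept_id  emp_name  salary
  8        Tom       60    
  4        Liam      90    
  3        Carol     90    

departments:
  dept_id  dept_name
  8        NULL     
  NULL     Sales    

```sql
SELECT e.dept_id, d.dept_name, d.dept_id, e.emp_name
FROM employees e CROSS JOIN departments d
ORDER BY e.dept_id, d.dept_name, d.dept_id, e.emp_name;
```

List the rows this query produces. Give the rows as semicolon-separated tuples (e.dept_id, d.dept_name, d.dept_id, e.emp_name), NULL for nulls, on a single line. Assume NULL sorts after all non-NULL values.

(3, Sales, NULL, Carol); (3, NULL, 8, Carol); (4, Sales, NULL, Liam); (4, NULL, 8, Liam); (8, Sales, NULL, Tom); (8, NULL, 8, Tom)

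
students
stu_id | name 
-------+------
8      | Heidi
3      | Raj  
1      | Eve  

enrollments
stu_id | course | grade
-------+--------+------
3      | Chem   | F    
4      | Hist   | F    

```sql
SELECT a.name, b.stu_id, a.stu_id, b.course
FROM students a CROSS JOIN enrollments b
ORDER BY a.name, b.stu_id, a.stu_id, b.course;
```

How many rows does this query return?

CROSS JOIN pairs every row of `students` with every row of `enrollments`: 3 × 2 = 6 rows.

6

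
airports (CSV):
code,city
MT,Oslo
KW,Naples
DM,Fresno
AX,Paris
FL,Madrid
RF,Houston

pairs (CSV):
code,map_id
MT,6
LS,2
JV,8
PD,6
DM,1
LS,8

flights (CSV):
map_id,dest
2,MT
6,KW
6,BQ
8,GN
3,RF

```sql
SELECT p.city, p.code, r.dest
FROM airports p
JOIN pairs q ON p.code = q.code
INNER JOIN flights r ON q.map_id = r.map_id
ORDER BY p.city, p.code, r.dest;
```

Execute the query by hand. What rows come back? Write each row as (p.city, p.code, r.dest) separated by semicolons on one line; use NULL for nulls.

Step 1 — p INNER JOIN q on code → 2 row(s).
Then INNER JOIN `flights r` on map_id: keep only rows whose q.map_id appears in r.

(Oslo, MT, BQ); (Oslo, MT, KW)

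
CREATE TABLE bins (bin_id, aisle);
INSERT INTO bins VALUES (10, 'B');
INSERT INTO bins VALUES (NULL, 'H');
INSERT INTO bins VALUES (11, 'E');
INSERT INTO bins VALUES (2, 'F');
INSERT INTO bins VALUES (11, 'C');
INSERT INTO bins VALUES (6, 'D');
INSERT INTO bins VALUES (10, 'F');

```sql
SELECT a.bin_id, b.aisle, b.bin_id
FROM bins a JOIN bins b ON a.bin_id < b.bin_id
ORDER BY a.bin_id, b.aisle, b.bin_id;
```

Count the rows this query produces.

13

INNER JOIN keeps only pairs where the ON condition holds.
Matching on a.bin_id < b.bin_id. A NULL in a compared column never satisfies the condition.
- a[0] bin_id=10 → 2 match(es) in b → 2 row(s).
- a[1] bin_id=NULL → no match; dropped.
- a[2] bin_id=11 → no match; dropped.
- a[3] bin_id=2 → 5 match(es) in b → 5 row(s).
- a[4] bin_id=11 → no match; dropped.
- a[5] bin_id=6 → 4 match(es) in b → 4 row(s).
- a[6] bin_id=10 → 2 match(es) in b → 2 row(s).
Total: 13 rows.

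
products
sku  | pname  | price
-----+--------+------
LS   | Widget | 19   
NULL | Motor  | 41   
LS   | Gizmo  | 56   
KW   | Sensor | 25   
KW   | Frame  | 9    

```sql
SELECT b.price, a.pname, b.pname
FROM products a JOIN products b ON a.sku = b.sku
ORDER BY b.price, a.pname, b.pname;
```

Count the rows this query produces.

INNER JOIN keeps only pairs where the ON condition holds.
Matching on a.sku = b.sku. A NULL in a compared column never satisfies the condition.
- a row (sku=LS): matches 2 b row(s) → 2 output row(s).
- a row (sku=NULL): no match → dropped.
- a row (sku=LS): matches 2 b row(s) → 2 output row(s).
- a row (sku=KW): matches 2 b row(s) → 2 output row(s).
- a row (sku=KW): matches 2 b row(s) → 2 output row(s).
Total: 8 rows.

8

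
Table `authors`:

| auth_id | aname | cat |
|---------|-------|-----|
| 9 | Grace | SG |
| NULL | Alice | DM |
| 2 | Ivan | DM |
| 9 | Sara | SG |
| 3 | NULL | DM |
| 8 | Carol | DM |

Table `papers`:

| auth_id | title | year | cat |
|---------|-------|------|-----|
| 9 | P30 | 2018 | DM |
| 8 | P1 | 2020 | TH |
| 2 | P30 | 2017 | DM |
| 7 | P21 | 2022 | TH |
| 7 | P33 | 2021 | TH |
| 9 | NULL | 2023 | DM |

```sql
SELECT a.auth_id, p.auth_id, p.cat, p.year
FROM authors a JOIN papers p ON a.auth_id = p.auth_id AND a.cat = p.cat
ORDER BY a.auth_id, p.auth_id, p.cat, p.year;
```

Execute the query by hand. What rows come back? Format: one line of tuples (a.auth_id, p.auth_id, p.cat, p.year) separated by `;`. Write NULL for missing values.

(2, 2, DM, 2017)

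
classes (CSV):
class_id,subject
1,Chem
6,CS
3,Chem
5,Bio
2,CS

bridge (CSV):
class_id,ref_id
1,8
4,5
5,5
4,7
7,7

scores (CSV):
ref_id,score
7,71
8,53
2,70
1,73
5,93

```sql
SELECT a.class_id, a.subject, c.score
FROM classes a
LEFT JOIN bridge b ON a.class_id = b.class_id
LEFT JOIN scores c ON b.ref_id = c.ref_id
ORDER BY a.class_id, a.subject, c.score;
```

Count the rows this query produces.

Joins associate left-to-right: classes LEFT JOIN bridge on class_id gives 5 intermediate row(s).
Then LEFT JOIN `scores c` on ref_id: each of those 5 rows is kept; rows whose b.ref_id has no match in c get NULL for c's columns.
Result: 5 row(s).

5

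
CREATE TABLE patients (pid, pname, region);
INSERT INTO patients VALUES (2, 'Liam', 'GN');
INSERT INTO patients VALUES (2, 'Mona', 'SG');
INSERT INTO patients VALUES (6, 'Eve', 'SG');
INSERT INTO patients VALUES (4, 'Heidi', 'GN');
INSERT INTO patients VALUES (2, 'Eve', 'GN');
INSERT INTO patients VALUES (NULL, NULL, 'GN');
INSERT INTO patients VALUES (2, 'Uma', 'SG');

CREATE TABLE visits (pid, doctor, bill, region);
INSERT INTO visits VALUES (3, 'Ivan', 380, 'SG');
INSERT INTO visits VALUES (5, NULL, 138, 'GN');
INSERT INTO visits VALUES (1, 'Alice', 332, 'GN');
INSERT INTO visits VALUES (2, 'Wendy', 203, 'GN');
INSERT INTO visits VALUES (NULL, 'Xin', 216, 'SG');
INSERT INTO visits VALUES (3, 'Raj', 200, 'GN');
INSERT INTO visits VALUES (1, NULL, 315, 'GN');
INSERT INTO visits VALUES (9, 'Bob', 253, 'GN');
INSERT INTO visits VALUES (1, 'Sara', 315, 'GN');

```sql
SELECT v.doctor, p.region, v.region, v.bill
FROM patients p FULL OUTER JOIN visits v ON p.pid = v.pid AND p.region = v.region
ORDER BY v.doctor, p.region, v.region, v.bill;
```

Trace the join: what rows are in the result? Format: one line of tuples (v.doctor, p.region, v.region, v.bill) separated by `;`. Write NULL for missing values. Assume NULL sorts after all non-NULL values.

FULL OUTER JOIN keeps every row from both sides; unmatched rows get NULL for the other side's columns.
Matching on p.pid = v.pid AND p.region = v.region. A NULL in a compared column never satisfies the condition.
- p[0] pid=2, region=GN → 1 match(es) in v → 1 row(s).
- p[1] pid=2, region=SG → no match; kept with NULLs on the v side.
- p[2] pid=6, region=SG → no match; kept with NULLs on the v side.
- p[3] pid=4, region=GN → no match; kept with NULLs on the v side.
- p[4] pid=2, region=GN → 1 match(es) in v → 1 row(s).
- p[5] pid=NULL, region=GN → no match; kept with NULLs on the v side.
- p[6] pid=2, region=SG → no match; kept with NULLs on the v side.
- 8 row(s) from v found no p partner → padded with NULL.

(Alice, NULL, GN, 332); (Bob, NULL, GN, 253); (Ivan, NULL, SG, 380); (Raj, NULL, GN, 200); (Sara, NULL, GN, 315); (Wendy, GN, GN, 203); (Wendy, GN, GN, 203); (Xin, NULL, SG, 216); (NULL, GN, NULL, NULL); (NULL, GN, NULL, NULL); (NULL, SG, NULL, NULL); (NULL, SG, NULL, NULL); (NULL, SG, NULL, NULL); (NULL, NULL, GN, 138); (NULL, NULL, GN, 315)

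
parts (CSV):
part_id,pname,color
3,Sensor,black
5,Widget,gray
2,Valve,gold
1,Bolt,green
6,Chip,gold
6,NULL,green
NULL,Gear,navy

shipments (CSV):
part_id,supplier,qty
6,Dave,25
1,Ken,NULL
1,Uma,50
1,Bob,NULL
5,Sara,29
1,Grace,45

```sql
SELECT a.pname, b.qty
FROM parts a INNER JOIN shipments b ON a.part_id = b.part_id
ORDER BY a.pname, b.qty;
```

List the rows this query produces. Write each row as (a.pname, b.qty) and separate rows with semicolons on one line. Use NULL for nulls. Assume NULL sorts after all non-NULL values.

INNER JOIN keeps only pairs where the ON condition holds.
Matching on a.part_id = b.part_id. A NULL in a compared column never satisfies the condition.
- a (part_id=3) has no partner → excluded.
- a (part_id=5) pairs with 1 row(s) of b.
- a (part_id=2) has no partner → excluded.
- a (part_id=1) pairs with 4 row(s) of b.
- a (part_id=6) pairs with 1 row(s) of b.
- a (part_id=6) pairs with 1 row(s) of b.
- a (part_id=NULL) has no partner → excluded.
After projecting and ordering:
a.pname | b.qty
Bolt | 45
Bolt | 50
Bolt | NULL
Bolt | NULL
Chip | 25
Widget | 29
NULL | 25

(Bolt, 45); (Bolt, 50); (Bolt, NULL); (Bolt, NULL); (Chip, 25); (Widget, 29); (NULL, 25)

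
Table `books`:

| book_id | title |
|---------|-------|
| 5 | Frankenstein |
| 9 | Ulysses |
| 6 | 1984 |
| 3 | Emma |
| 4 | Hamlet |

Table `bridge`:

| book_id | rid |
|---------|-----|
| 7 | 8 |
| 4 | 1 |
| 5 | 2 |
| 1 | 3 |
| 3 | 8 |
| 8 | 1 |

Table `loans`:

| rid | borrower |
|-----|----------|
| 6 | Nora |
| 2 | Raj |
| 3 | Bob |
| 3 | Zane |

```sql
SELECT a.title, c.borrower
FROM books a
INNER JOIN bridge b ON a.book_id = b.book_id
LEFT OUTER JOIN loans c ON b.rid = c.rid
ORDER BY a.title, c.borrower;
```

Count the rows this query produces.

3

Joins associate left-to-right: books INNER JOIN bridge on book_id gives 3 intermediate row(s).
Then LEFT JOIN `loans c` on rid: each of those 3 rows is kept; rows whose b.rid has no match in c get NULL for c's columns.
Result: 3 row(s).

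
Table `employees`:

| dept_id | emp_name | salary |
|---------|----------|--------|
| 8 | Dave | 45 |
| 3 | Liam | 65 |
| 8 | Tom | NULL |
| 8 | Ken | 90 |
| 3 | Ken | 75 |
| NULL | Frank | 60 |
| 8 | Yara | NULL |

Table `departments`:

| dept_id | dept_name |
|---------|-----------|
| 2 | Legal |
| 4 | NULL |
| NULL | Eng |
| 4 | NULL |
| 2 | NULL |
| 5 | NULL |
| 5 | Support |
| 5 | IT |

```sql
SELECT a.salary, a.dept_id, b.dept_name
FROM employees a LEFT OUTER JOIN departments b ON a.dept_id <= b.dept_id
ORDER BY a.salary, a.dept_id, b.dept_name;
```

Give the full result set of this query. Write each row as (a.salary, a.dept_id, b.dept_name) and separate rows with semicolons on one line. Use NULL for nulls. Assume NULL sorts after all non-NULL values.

LEFT JOIN keeps every row from `employees`; unmatched rows get NULL for `departments`'s columns.
Matching on a.dept_id <= b.dept_id. A NULL in a compared column never satisfies the condition.
- a (dept_id=8) has no partner → padded with NULL.
- a (dept_id=3) pairs with 5 row(s) of b.
- a (dept_id=8) has no partner → padded with NULL.
- a (dept_id=8) has no partner → padded with NULL.
- a (dept_id=3) pairs with 5 row(s) of b.
- a (dept_id=NULL) has no partner → padded with NULL.
- a (dept_id=8) has no partner → padded with NULL.

(45, 8, NULL); (60, NULL, NULL); (65, 3, IT); (65, 3, Support); (65, 3, NULL); (65, 3, NULL); (65, 3, NULL); (75, 3, IT); (75, 3, Support); (75, 3, NULL); (75, 3, NULL); (75, 3, NULL); (90, 8, NULL); (NULL, 8, NULL); (NULL, 8, NULL)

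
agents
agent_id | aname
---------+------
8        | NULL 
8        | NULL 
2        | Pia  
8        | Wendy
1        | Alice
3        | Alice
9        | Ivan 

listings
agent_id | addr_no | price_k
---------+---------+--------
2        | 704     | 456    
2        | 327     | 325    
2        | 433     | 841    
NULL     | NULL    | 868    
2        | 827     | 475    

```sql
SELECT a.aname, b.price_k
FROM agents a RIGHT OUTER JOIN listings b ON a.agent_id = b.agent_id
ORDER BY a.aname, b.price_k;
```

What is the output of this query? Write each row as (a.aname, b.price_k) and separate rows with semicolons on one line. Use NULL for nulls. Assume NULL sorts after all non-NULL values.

(Pia, 325); (Pia, 456); (Pia, 475); (Pia, 841); (NULL, 868)

RIGHT JOIN keeps every row from `listings`; unmatched rows get NULL for `agents`'s columns.
Matching on a.agent_id = b.agent_id. A NULL in a compared column never satisfies the condition.
- a row (agent_id=8): no match.
- a row (agent_id=8): no match.
- a row (agent_id=2): matches 4 b row(s) → 4 output row(s).
- a row (agent_id=8): no match.
- a row (agent_id=1): no match.
- a row (agent_id=3): no match.
- a row (agent_id=9): no match.
- 1 row(s) from b found no a partner → padded with NULL.
After projecting and ordering:
a.aname | b.price_k
Pia | 325
Pia | 456
Pia | 475
Pia | 841
NULL | 868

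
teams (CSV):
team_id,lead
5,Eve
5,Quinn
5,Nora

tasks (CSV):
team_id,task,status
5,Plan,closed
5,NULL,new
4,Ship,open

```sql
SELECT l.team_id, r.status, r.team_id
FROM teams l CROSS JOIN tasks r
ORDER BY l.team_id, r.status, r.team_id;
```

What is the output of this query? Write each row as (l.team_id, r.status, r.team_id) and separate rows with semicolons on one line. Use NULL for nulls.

(5, closed, 5); (5, closed, 5); (5, closed, 5); (5, new, 5); (5, new, 5); (5, new, 5); (5, open, 4); (5, open, 4); (5, open, 4)

CROSS JOIN pairs every row of `teams` with every row of `tasks`: 3 × 3 = 9 rows.
After projecting and ordering:
l.team_id | r.status | r.team_id
5 | closed | 5
5 | closed | 5
5 | closed | 5
5 | new | 5
5 | new | 5
5 | new | 5
5 | open | 4
5 | open | 4
5 | open | 4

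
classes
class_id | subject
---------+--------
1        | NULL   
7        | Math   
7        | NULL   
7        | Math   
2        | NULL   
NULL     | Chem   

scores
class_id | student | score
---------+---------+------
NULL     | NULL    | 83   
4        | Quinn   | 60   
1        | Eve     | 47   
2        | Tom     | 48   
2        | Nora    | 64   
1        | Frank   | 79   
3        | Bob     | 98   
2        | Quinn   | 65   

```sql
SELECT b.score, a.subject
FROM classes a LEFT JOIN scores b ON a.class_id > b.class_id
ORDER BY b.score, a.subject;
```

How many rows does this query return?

25

LEFT JOIN keeps every row from `classes`; unmatched rows get NULL for `scores`'s columns.
Matching on a.class_id > b.class_id. A NULL in a compared column never satisfies the condition.
- a[0] class_id=1 → no match; kept with NULLs on the b side.
- a[1] class_id=7 → 7 match(es) in b → 7 row(s).
- a[2] class_id=7 → 7 match(es) in b → 7 row(s).
- a[3] class_id=7 → 7 match(es) in b → 7 row(s).
- a[4] class_id=2 → 2 match(es) in b → 2 row(s).
- a[5] class_id=NULL → no match; kept with NULLs on the b side.
Total: 23 matched + 2 padded = 25 rows.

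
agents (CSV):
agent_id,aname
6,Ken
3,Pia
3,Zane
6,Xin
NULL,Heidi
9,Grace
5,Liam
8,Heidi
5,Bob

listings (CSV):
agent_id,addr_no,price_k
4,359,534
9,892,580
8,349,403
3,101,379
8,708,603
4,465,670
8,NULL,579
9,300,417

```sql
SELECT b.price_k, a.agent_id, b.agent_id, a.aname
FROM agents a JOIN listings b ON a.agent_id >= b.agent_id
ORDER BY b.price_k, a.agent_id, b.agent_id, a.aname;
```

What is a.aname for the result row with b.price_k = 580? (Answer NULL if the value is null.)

INNER JOIN keeps only pairs where the ON condition holds.
Matching on a.agent_id >= b.agent_id. A NULL in a compared column never satisfies the condition.
- agent_id=6: 3 matching b row(s), so 3 row(s) emitted.
- agent_id=3: 1 matching b row(s), so 1 row(s) emitted.
- agent_id=3: 1 matching b row(s), so 1 row(s) emitted.
- agent_id=6: 3 matching b row(s), so 3 row(s) emitted.
- agent_id=NULL: no matching b row, dropped.
- agent_id=9: 8 matching b row(s), so 8 row(s) emitted.
- agent_id=5: 3 matching b row(s), so 3 row(s) emitted.
- agent_id=8: 6 matching b row(s), so 6 row(s) emitted.
- agent_id=5: 3 matching b row(s), so 3 row(s) emitted.

Grace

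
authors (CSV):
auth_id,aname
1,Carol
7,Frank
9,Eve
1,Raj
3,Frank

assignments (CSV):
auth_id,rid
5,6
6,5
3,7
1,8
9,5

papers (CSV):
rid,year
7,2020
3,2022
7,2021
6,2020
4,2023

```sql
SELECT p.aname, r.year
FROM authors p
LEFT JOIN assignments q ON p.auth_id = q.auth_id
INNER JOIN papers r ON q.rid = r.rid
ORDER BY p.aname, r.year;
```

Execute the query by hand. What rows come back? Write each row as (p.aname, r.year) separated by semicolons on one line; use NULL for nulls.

Evaluate left to right. First `authors p LEFT JOIN assignments q` on auth_id: 5 row(s).
Then INNER JOIN `papers r` on rid: keep only rows whose q.rid appears in r.

(Frank, 2020); (Frank, 2021)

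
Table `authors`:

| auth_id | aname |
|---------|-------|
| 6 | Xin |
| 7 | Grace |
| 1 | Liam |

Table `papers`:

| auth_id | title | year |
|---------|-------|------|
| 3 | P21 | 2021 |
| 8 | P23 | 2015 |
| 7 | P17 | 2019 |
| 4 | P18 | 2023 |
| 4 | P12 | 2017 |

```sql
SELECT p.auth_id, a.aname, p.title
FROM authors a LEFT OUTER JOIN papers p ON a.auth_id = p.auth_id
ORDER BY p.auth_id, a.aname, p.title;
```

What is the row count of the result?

LEFT JOIN keeps every row from `authors`; unmatched rows get NULL for `papers`'s columns.
Matching on a.auth_id = p.auth_id.
- a[0] auth_id=6 → no match; kept with NULLs on the p side.
- a[1] auth_id=7 → 1 match(es) in p → 1 row(s).
- a[2] auth_id=1 → no match; kept with NULLs on the p side.
Total: 1 matched + 2 padded = 3 rows.

3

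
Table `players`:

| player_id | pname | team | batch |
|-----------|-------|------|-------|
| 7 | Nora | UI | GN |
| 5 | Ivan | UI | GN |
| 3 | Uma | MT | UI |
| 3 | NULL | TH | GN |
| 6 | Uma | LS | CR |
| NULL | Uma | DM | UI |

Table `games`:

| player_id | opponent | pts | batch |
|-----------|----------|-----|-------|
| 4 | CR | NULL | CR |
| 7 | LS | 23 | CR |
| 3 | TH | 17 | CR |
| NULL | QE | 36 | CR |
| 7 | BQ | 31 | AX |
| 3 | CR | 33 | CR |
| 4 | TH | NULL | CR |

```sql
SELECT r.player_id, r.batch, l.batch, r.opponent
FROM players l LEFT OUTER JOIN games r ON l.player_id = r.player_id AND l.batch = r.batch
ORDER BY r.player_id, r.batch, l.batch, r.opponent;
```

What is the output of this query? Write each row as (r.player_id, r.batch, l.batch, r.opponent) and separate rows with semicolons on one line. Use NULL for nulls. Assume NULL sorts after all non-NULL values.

(NULL, NULL, CR, NULL); (NULL, NULL, GN, NULL); (NULL, NULL, GN, NULL); (NULL, NULL, GN, NULL); (NULL, NULL, UI, NULL); (NULL, NULL, UI, NULL)

LEFT JOIN keeps every row from `players`; unmatched rows get NULL for `games`'s columns.
Matching on l.player_id = r.player_id AND l.batch = r.batch. A NULL in a compared column never satisfies the condition.
- l (player_id=7, batch=GN) has no partner → padded with NULL.
- l (player_id=5, batch=GN) has no partner → padded with NULL.
- l (player_id=3, batch=UI) has no partner → padded with NULL.
- l (player_id=3, batch=GN) has no partner → padded with NULL.
- l (player_id=6, batch=CR) has no partner → padded with NULL.
- l (player_id=NULL, batch=UI) has no partner → padded with NULL.
After projecting and ordering:
r.player_id | r.batch | l.batch | r.opponent
NULL | NULL | CR | NULL
NULL | NULL | GN | NULL
NULL | NULL | GN | NULL
NULL | NULL | GN | NULL
NULL | NULL | UI | NULL
NULL | NULL | UI | NULL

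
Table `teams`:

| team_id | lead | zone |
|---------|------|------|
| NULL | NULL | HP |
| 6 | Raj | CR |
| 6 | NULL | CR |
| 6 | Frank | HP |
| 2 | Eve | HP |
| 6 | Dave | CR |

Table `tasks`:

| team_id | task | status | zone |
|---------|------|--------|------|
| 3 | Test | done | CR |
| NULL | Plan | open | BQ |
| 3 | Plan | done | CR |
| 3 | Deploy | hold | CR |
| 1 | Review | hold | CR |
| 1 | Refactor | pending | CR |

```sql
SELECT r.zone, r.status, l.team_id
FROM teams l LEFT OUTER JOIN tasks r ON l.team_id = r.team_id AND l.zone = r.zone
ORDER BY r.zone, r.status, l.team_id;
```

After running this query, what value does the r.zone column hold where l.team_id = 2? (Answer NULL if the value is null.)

LEFT JOIN keeps every row from `teams`; unmatched rows get NULL for `tasks`'s columns.
Matching on l.team_id = r.team_id AND l.zone = r.zone. A NULL in a compared column never satisfies the condition.
- l (team_id=NULL, zone=HP) has no partner → padded with NULL.
- l (team_id=6, zone=CR) has no partner → padded with NULL.
- l (team_id=6, zone=CR) has no partner → padded with NULL.
- l (team_id=6, zone=HP) has no partner → padded with NULL.
- l (team_id=2, zone=HP) has no partner → padded with NULL.
- l (team_id=6, zone=CR) has no partner → padded with NULL.

NULL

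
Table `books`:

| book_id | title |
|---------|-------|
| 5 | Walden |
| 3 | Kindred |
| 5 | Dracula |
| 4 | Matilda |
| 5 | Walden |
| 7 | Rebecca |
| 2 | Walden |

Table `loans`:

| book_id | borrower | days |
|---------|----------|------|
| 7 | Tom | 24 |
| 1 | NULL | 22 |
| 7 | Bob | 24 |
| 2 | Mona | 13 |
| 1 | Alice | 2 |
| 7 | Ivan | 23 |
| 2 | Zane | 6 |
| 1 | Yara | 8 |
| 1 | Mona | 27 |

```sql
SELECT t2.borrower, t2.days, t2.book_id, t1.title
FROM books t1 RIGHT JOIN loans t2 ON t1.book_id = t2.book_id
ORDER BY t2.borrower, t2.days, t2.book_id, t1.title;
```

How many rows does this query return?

RIGHT JOIN keeps every row from `loans`; unmatched rows get NULL for `books`'s columns.
Matching on t1.book_id = t2.book_id.
- t1[0] book_id=5 → no match.
- t1[1] book_id=3 → no match.
- t1[2] book_id=5 → no match.
- t1[3] book_id=4 → no match.
- t1[4] book_id=5 → no match.
- t1[5] book_id=7 → 3 match(es) in t2 → 3 row(s).
- t1[6] book_id=2 → 2 match(es) in t2 → 2 row(s).
- plus 4 unmatched t2 row(s), each kept with NULL t1 columns.
Total: 5 matched + 4 padded = 9 rows.

9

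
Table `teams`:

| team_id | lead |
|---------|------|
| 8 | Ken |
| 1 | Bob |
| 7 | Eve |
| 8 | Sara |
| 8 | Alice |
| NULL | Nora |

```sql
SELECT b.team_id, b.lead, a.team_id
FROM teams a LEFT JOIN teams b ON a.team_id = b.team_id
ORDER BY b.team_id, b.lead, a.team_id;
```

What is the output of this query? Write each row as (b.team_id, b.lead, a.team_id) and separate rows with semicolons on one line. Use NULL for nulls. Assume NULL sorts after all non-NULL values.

(1, Bob, 1); (7, Eve, 7); (8, Alice, 8); (8, Alice, 8); (8, Alice, 8); (8, Ken, 8); (8, Ken, 8); (8, Ken, 8); (8, Sara, 8); (8, Sara, 8); (8, Sara, 8); (NULL, NULL, NULL)

LEFT JOIN keeps every row from `teams a`; unmatched rows get NULL for `teams b`'s columns.
Matching on a.team_id = b.team_id. A NULL in a compared column never satisfies the condition.
Matched pairs: 11; unmatched a rows kept: 1.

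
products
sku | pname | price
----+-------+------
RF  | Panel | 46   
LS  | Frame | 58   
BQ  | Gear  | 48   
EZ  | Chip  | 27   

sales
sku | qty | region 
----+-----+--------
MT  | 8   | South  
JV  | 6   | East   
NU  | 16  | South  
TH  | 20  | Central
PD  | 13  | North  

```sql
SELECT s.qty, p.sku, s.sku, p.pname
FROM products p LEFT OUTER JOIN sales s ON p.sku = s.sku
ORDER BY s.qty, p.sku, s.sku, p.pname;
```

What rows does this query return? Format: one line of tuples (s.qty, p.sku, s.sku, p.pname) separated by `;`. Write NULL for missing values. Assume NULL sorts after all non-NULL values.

(NULL, BQ, NULL, Gear); (NULL, EZ, NULL, Chip); (NULL, LS, NULL, Frame); (NULL, RF, NULL, Panel)

LEFT JOIN keeps every row from `products`; unmatched rows get NULL for `sales`'s columns.
Matching on p.sku = s.sku.
Matched pairs: 0; unmatched p rows kept: 4.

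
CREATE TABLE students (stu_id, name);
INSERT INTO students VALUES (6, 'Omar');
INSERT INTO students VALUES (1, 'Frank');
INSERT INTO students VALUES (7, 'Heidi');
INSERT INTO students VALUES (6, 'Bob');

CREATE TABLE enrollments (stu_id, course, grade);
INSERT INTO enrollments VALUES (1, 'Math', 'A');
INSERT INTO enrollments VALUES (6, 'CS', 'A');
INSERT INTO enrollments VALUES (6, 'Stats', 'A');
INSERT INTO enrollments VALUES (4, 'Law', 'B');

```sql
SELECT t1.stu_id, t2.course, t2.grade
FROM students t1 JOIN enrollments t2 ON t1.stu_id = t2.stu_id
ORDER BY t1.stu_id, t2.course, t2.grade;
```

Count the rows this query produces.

5

INNER JOIN keeps only pairs where the ON condition holds.
Matching on t1.stu_id = t2.stu_id.
Matched pairs: 5.
Total: 5 rows.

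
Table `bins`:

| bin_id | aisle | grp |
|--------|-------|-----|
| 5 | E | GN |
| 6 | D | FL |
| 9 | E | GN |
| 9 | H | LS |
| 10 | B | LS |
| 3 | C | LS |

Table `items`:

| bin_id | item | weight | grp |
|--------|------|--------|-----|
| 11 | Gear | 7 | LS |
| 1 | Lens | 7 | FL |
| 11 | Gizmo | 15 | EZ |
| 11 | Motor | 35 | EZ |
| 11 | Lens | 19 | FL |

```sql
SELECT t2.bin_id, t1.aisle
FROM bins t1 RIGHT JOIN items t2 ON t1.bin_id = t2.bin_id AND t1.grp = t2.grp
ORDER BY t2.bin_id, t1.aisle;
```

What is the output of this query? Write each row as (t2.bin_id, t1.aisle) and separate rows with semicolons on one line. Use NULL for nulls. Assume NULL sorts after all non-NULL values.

(1, NULL); (11, NULL); (11, NULL); (11, NULL); (11, NULL)

RIGHT JOIN keeps every row from `items`; unmatched rows get NULL for `bins`'s columns.
Matching on t1.bin_id = t2.bin_id AND t1.grp = t2.grp.
- t1[0] bin_id=5, grp=GN → no match.
- t1[1] bin_id=6, grp=FL → no match.
- t1[2] bin_id=9, grp=GN → no match.
- t1[3] bin_id=9, grp=LS → no match.
- t1[4] bin_id=10, grp=LS → no match.
- t1[5] bin_id=3, grp=LS → no match.
- 5 t2 row(s) had no t1 match → kept, t1 columns NULL.
After projecting and ordering:
t2.bin_id | t1.aisle
1 | NULL
11 | NULL
11 | NULL
11 | NULL
11 | NULL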